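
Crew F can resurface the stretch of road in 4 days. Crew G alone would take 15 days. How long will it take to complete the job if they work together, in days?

60/19 days

Combined rate: 1/4 + 1/15 = (15 + 4)/60 = 19/60 per day.
Time = 1 ÷ (19/60) = 60/19 days.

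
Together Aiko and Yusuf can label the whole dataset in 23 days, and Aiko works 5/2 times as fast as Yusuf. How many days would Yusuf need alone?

161/2 days

Let Yusuf's rate be r; then Aiko's rate is (5/2)r, so together (5/2 + 1)r = (7/2)r = 1/23.
Thus r = 2/161 per day.
Yusuf alone: 161/2 days; Aiko alone: 161/5 days.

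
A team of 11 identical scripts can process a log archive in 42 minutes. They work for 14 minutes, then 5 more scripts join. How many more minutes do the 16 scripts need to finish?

77/4 minutes

One script does 1/462 of the job per minute.
After 14 minutes with 11 scripts, 1/3 is done (2/3 left).
With 16 scripts the rate is 16/462 = 8/231, so the rest takes 2/3 ÷ 8/231 = 77/4 minutes.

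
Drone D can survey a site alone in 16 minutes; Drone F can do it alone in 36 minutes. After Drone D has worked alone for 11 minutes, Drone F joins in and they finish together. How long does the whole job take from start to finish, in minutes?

In 11 minutes Drone D does 11/16 of the job, leaving 5/16.
Drone D and Drone F together work at 13/144 per minute, so finishing takes 5/16 ÷ 13/144 = 45/13 minutes.
Total time = 11 + 45/13 = 188/13 minutes.

188/13 minutes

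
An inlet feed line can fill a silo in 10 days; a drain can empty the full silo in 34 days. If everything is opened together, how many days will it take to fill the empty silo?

Net rate = 1/10 − 1/34 = (17 − 5)/170 = 12/170 = 6/85 per day.
Filling time = 1 ÷ (6/85) = 85/6 days.

85/6 days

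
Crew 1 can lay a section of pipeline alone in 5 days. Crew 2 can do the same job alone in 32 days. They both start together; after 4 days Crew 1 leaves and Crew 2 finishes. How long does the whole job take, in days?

In the first 4 days the combined rate is 37/160, so 37/40 of the job is done, leaving 3/40.
After Crew 1 leaves the rate is 1/32 per day; the remaining 3/40 takes 12/5 days.
Total = 4 + 12/5 = 32/5 days.

32/5 days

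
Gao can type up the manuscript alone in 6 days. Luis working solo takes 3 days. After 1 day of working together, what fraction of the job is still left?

1/2

Combined rate: 1/6 + 1/3 = (1 + 2)/6 = 3/6 = 1/2 per day.
In 1 day they complete 1·1/2 = 1/2 of the job.
So 1/2 remains.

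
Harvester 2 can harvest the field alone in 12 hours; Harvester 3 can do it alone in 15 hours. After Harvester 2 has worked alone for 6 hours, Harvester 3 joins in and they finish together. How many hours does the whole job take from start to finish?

28/3 hours

In 6 hours Harvester 2 does 6/12 = 1/2 of the job, leaving 1/2.
Harvester 2 and Harvester 3 together work at 3/20 per hour, so finishing takes 1/2 ÷ 3/20 = 10/3 hours.
Total time = 6 + 10/3 = 28/3 hours.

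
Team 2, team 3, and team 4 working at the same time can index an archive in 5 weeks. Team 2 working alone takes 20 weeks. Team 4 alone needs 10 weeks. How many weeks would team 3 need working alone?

20 weeks

Combined rate is 1/5 per week.
Known contribution: 1/20 + 1/10 = (1 + 2)/20 = 3/20 per week.
So team 3's rate is 1/5 − 3/20 = 1/20, meaning 20 weeks alone.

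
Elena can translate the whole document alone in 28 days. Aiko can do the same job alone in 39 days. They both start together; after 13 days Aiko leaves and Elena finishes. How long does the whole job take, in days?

In the first 13 days the combined rate is 67/1092, so 67/84 of the job is done, leaving 17/84.
After Aiko leaves the rate is 1/28 per day; the remaining 17/84 takes 17/3 days.
Total = 13 + 17/3 = 56/3 days.

56/3 days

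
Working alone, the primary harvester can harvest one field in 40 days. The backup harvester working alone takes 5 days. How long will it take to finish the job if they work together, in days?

40/9 days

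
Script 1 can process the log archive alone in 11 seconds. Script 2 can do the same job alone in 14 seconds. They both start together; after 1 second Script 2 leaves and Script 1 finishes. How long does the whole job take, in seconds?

In the first 1 second the combined rate is 25/154, so 25/154 of the job is done, leaving 129/154.
After Script 2 leaves the rate is 1/11 per second; the remaining 129/154 takes 129/14 seconds.
Total = 1 + 129/14 = 143/14 seconds.

143/14 seconds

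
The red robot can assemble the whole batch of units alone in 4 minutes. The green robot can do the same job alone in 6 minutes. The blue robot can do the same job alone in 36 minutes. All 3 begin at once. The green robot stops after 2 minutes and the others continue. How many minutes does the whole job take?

In the first 2 minutes the combined rate is 4/9, so 8/9 of the job is done, leaving 1/9.
After the green robot leaves the rate is 5/18 per minute; the remaining 1/9 takes 2/5 minutes.
Total = 2 + 2/5 = 12/5 minutes.

12/5 minutes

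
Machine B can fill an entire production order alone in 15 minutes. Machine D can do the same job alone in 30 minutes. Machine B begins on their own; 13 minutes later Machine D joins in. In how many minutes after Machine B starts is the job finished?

In the first 13 minutes Machine B alone does 13/15 of the job, leaving 2/15.
Once everyone is working, combined rate: 1/15 + 1/30 = (2 + 1)/30 = 3/30 = 1/10 per minute.
Remaining 2/15 at 1/10 per minute takes 4/3 minutes.
Total from the start = 13 + 4/3 = 43/3 minutes.

43/3 minutes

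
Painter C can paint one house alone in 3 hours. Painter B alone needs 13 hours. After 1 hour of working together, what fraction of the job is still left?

Combined rate: 1/3 + 1/13 = (13 + 3)/39 = 16/39 per hour.
In 1 hour they complete 1·16/39 = 16/39 of the job.
So 23/39 remains.

23/39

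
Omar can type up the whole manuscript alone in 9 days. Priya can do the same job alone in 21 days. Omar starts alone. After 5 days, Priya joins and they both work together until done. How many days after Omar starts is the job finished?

In the first 5 days Omar alone does 5/9 of the job, leaving 4/9.
Once everyone is working, combined rate: 1/9 + 1/21 = (7 + 3)/63 = 10/63 per day.
Remaining 4/9 at 10/63 per day takes 14/5 days.
Total from the start = 5 + 14/5 = 39/5 days.

39/5 days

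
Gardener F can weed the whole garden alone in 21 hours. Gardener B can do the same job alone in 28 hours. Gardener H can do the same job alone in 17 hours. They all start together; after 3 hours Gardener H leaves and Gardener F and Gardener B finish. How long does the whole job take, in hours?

168/17 hours

In the first 3 hours the combined rate is 29/204, so 29/68 of the job is done, leaving 39/68.
After Gardener H leaves the rate is 1/12 per hour; the remaining 39/68 takes 117/17 hours.
Total = 3 + 117/17 = 168/17 hours.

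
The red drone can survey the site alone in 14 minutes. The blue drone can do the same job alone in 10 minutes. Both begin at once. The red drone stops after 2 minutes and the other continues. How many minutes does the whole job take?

60/7 minutes

In the first 2 minutes the combined rate is 6/35, so 12/35 of the job is done, leaving 23/35.
After the red drone leaves the rate is 1/10 per minute; the remaining 23/35 takes 46/7 minutes.
Total = 2 + 46/7 = 60/7 minutes.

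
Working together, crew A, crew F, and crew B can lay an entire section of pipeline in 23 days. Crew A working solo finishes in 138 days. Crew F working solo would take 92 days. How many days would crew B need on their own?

276/7 days

Combined rate is 1/23 per day.
Known contribution: 1/138 + 1/92 = (2 + 3)/276 = 5/276 per day.
So crew B's rate is 1/23 − 5/276 = 7/276, meaning 276/7 days alone.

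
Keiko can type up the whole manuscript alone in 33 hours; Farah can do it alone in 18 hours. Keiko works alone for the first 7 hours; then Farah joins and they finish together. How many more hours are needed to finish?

156/17 hours

In 7 hours Keiko does 7/33 of the job, leaving 26/33.
Keiko and Farah together work at 17/198 per hour, so finishing takes 26/33 ÷ 17/198 = 156/17 hours.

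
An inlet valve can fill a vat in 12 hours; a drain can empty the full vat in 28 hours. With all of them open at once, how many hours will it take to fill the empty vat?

Net rate = 1/12 − 1/28 = (7 − 3)/84 = 4/84 = 1/21 per hour.
Filling time = 1 ÷ (1/21) = 21 hours.

21 hours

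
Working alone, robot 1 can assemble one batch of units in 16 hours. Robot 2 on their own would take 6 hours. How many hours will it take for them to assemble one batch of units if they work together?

48/11 hours

With two workers the combined time is the product over the sum: 16·6/(16+6) = 96/22 = 48/11 hours.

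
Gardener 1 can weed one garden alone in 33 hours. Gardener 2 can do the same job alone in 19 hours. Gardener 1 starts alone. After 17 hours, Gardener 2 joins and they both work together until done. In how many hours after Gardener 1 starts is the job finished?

297/13 hours

In the first 17 hours Gardener 1 alone does 17/33 of the job, leaving 16/33.
Once everyone is working, combined rate: 1/33 + 1/19 = (19 + 33)/627 = 52/627 per hour.
Remaining 16/33 at 52/627 per hour takes 76/13 hours.
Total from the start = 17 + 76/13 = 297/13 hours.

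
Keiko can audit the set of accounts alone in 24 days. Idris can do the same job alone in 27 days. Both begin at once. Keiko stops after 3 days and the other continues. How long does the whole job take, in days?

In the first 3 days the combined rate is 17/216, so 17/72 of the job is done, leaving 55/72.
After Keiko leaves the rate is 1/27 per day; the remaining 55/72 takes 165/8 days.
Total = 3 + 165/8 = 189/8 days.

189/8 days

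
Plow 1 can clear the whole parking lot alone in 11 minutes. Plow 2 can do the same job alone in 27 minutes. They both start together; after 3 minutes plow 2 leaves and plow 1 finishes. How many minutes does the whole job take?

In the first 3 minutes the combined rate is 38/297, so 38/99 of the job is done, leaving 61/99.
After plow 2 leaves the rate is 1/11 per minute; the remaining 61/99 takes 61/9 minutes.
Total = 3 + 61/9 = 88/9 minutes.

88/9 minutes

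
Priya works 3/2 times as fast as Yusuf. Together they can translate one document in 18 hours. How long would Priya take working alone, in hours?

Let Yusuf's rate be r; then Priya's rate is (3/2)r, so together (3/2 + 1)r = (5/2)r = 1/18.
Thus r = 1/45 per hour.
Yusuf alone: 45 hours; Priya alone: 30 hours.

30 hours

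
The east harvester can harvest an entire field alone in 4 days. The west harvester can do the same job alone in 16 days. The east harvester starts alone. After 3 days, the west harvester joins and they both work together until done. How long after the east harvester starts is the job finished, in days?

In the first 3 days the east harvester alone does 3/4 of the job, leaving 1/4.
Once everyone is working, combined rate: 1/4 + 1/16 = (4 + 1)/16 = 5/16 per day.
Remaining 1/4 at 5/16 per day takes 4/5 days.
Total from the start = 3 + 4/5 = 19/5 days.

19/5 days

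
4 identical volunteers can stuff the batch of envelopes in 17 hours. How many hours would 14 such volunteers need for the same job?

34/7 hours

Total work is 4·17 = 68 volunteer-hours.
With 14 volunteers: 68/14 = 34/7 hours.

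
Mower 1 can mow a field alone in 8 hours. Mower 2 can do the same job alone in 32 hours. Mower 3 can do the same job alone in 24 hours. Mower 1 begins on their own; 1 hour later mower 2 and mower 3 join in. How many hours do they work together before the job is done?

84/19 hours

In the first 1 hour mower 1 alone does 1/8 of the job, leaving 7/8.
Once everyone is working, combined rate: 1/8 + 1/32 + 1/24 = (12 + 3 + 4)/96 = 19/96 per hour.
Remaining 7/8 at 19/96 per hour takes 84/19 hours.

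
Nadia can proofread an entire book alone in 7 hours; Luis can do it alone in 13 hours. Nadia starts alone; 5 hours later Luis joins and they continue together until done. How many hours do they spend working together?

In 5 hours Nadia does 5/7 of the job, leaving 2/7.
Nadia and Luis together work at 20/91 per hour, so finishing takes 2/7 ÷ 20/91 = 13/10 hours.

13/10 hours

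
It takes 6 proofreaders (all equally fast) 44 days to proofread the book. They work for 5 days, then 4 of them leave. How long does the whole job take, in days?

One proofreader does 1/264 of the job per day.
After 5 days with 6 proofreaders, 5/44 is done (39/44 left).
With 2 proofreaders the rate is 2/264 = 1/132, so the rest takes 39/44 ÷ 1/132 = 117 days.
Total = 5 + 117 = 122 days.

122 days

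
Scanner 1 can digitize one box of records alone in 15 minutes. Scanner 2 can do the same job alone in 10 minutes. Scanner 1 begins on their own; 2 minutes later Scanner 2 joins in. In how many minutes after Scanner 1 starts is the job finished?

In the first 2 minutes Scanner 1 alone does 2/15 of the job, leaving 13/15.
Once everyone is working, combined rate: 1/15 + 1/10 = (2 + 3)/30 = 5/30 = 1/6 per minute.
Remaining 13/15 at 1/6 per minute takes 26/5 minutes.
Total from the start = 2 + 26/5 = 36/5 minutes.

36/5 minutes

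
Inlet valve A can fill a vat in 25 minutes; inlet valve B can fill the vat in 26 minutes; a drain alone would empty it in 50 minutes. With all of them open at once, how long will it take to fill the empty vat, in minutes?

325/19 minutes

Net rate = 1/25 + 1/26 − 1/50 = (26 + 25 − 13)/650 = 38/650 = 19/325 per minute.
Filling time = 1 ÷ (19/325) = 325/19 minutes.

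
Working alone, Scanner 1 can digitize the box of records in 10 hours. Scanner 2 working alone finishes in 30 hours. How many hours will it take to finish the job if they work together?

15/2 hours

With two workers the combined time is the product over the sum: 10·30/(10+30) = 300/40 = 15/2 hours.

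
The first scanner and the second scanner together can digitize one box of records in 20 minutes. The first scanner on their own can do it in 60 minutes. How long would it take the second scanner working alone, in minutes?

30 minutes

Combined rate is 1/20 per minute.
Known contribution: 1/60 per minute.
So the second scanner's rate is 1/20 − 1/60 = 1/30, meaning 30 minutes alone.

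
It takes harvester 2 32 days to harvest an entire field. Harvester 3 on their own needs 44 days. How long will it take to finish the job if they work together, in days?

Combined rate: 1/32 + 1/44 = (11 + 8)/352 = 19/352 per day.
Time = 1 ÷ (19/352) = 352/19 days.

352/19 days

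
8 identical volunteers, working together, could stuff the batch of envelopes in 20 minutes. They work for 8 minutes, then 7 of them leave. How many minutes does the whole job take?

One volunteer does 1/160 of the job per minute.
After 8 minutes with 8 volunteers, 2/5 is done (3/5 left).
With 1 volunteer the rate is 1/160, so the rest takes 3/5 ÷ 1/160 = 96 minutes.
Total = 8 + 96 = 104 minutes.

104 minutes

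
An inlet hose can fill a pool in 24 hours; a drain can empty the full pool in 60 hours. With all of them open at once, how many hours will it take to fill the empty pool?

Net rate = 1/24 − 1/60 = (5 − 2)/120 = 3/120 = 1/40 per hour.
Filling time = 1 ÷ (1/40) = 40 hours.

40 hours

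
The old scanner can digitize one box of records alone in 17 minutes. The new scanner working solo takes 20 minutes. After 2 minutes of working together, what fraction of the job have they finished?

Combined rate: 1/17 + 1/20 = (20 + 17)/340 = 37/340 per minute.
In 2 minutes they complete 2·37/340 = 37/170 of the job.

37/170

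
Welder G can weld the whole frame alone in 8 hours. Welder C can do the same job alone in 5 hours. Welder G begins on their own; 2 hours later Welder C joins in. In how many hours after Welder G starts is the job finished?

In the first 2 hours Welder G alone does 2/8 = 1/4 of the job, leaving 3/4.
Once everyone is working, combined rate: 1/8 + 1/5 = (5 + 8)/40 = 13/40 per hour.
Remaining 3/4 at 13/40 per hour takes 30/13 hours.
Total from the start = 2 + 30/13 = 56/13 hours.

56/13 hours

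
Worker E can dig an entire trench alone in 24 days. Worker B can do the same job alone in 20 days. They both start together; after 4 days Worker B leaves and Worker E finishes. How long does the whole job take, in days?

96/5 days

In the first 4 days the combined rate is 11/120, so 11/30 of the job is done, leaving 19/30.
After Worker B leaves the rate is 1/24 per day; the remaining 19/30 takes 76/5 days.
Total = 4 + 76/5 = 96/5 days.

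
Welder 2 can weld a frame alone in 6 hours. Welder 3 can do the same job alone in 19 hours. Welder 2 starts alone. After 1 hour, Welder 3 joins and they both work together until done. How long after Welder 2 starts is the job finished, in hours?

24/5 hours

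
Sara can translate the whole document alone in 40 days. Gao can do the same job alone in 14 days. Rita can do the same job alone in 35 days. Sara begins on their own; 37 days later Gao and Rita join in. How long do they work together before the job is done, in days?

In the first 37 days Sara alone does 37/40 of the job, leaving 3/40.
Once everyone is working, combined rate: 1/40 + 1/14 + 1/35 = (7 + 20 + 8)/280 = 35/280 = 1/8 per day.
Remaining 3/40 at 1/8 per day takes 3/5 days.

3/5 days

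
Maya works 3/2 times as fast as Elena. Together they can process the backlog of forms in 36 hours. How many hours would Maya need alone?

60 hours

Let Elena's rate be r; then Maya's rate is (3/2)r, so together (3/2 + 1)r = (5/2)r = 1/36.
Thus r = 1/90 per hour.
Elena alone: 90 hours; Maya alone: 60 hours.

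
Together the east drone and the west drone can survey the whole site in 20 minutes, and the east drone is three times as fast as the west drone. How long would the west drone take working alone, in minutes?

Let the west drone's rate be r; then the east drone's rate is 3r, so together (3 + 1)r = 4r = 1/20.
Thus r = 1/80 per minute.
The west drone alone: 80 minutes; the east drone alone: 80/3 minutes.

80 minutes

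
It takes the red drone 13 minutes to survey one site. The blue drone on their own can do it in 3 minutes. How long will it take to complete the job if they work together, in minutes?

39/16 minutes

Combined rate: 1/13 + 1/3 = (3 + 13)/39 = 16/39 per minute.
Time = 1 ÷ (16/39) = 39/16 minutes.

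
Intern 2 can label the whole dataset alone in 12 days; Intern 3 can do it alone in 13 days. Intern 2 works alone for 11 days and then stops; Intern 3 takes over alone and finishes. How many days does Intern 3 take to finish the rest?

13/12 days

In 11 days Intern 2 does 11/12 of the job, leaving 1/12.
Intern 3 works at 1/13 per day, so finishing takes 1/12 ÷ 1/13 = 13/12 days.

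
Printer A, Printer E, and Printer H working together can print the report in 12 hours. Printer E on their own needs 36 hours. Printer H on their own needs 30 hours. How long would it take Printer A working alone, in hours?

45 hours

Combined rate is 1/12 per hour.
Known contribution: 1/36 + 1/30 = (5 + 6)/180 = 11/180 per hour.
So Printer A's rate is 1/12 − 11/180 = 1/45, meaning 45 hours alone.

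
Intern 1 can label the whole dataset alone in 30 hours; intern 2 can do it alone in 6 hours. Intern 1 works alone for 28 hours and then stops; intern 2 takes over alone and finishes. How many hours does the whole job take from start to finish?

In 28 hours intern 1 does 28/30 = 14/15 of the job, leaving 1/15.
Intern 2 works at 1/6 per hour, so finishing takes 1/15 ÷ 1/6 = 2/5 hours.
Total time = 28 + 2/5 = 142/5 hours.

142/5 hours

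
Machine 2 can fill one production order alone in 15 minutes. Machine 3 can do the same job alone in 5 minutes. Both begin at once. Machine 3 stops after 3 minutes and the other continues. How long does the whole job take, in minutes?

In the first 3 minutes the combined rate is 4/15, so 4/5 of the job is done, leaving 1/5.
After Machine 3 leaves the rate is 1/15 per minute; the remaining 1/5 takes 3 minutes.
Total = 3 + 3 = 6 minutes.

6 minutes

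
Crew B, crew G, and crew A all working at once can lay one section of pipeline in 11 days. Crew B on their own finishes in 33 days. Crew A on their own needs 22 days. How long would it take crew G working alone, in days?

66 days

Combined rate is 1/11 per day.
Known contribution: 1/33 + 1/22 = (2 + 3)/66 = 5/66 per day.
So crew G's rate is 1/11 − 5/66 = 1/66, meaning 66 days alone.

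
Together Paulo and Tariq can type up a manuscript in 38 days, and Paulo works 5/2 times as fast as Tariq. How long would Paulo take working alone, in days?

Let Tariq's rate be r; then Paulo's rate is (5/2)r, so together (5/2 + 1)r = (7/2)r = 1/38.
Thus r = 1/133 per day.
Tariq alone: 133 days; Paulo alone: 266/5 days.

266/5 days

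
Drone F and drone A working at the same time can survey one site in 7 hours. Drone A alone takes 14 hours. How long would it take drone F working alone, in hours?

Combined rate is 1/7 per hour.
Known contribution: 1/14 per hour.
So drone F's rate is 1/7 − 1/14 = 1/14, meaning 14 hours alone.

14 hours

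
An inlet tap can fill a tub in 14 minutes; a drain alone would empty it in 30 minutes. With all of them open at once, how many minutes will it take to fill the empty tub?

105/4 minutes

Net rate = 1/14 − 1/30 = (15 − 7)/210 = 8/210 = 4/105 per minute.
Filling time = 1 ÷ (4/105) = 105/4 minutes.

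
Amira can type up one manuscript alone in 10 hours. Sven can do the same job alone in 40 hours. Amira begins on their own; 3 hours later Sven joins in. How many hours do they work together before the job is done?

In the first 3 hours Amira alone does 3/10 of the job, leaving 7/10.
Once everyone is working, combined rate: 1/10 + 1/40 = (4 + 1)/40 = 5/40 = 1/8 per hour.
Remaining 7/10 at 1/8 per hour takes 28/5 hours.

28/5 hours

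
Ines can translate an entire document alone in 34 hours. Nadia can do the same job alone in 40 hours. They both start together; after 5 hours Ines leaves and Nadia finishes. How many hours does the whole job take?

580/17 hours

In the first 5 hours the combined rate is 37/680, so 37/136 of the job is done, leaving 99/136.
After Ines leaves the rate is 1/40 per hour; the remaining 99/136 takes 495/17 hours.
Total = 5 + 495/17 = 580/17 hours.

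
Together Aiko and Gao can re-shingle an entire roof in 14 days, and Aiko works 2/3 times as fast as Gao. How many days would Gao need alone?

70/3 days

Let Gao's rate be r; then Aiko's rate is (2/3)r, so together (2/3 + 1)r = (5/3)r = 1/14.
Thus r = 3/70 per day.
Gao alone: 70/3 days; Aiko alone: 35 days.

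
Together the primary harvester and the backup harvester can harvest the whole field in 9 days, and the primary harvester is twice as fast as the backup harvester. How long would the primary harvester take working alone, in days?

27/2 days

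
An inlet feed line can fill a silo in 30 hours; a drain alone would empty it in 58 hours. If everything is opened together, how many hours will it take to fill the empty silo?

435/7 hours

Net rate = 1/30 − 1/58 = (29 − 15)/870 = 14/870 = 7/435 per hour.
Filling time = 1 ÷ (7/435) = 435/7 hours.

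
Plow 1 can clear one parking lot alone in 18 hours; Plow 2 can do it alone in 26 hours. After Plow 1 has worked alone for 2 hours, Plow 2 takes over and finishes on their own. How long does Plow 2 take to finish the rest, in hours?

208/9 hours

In 2 hours Plow 1 does 2/18 = 1/9 of the job, leaving 8/9.
Plow 2 works at 1/26 per hour, so finishing takes 8/9 ÷ 1/26 = 208/9 hours.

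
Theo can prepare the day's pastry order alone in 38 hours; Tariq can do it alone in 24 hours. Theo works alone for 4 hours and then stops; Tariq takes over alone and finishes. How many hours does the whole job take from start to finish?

In 4 hours Theo does 4/38 = 2/19 of the job, leaving 17/19.
Tariq works at 1/24 per hour, so finishing takes 17/19 ÷ 1/24 = 408/19 hours.
Total time = 4 + 408/19 = 484/19 hours.

484/19 hours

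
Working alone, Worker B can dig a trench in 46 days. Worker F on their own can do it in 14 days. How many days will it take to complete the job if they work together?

161/15 days

Combined rate: 1/46 + 1/14 = (7 + 23)/322 = 30/322 = 15/161 per day.
Time = 1 ÷ (15/161) = 161/15 days.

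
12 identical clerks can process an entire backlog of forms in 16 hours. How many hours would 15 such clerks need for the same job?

64/5 hours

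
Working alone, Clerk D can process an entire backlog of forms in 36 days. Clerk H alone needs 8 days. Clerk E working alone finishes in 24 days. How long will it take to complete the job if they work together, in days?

36/7 days

Combined rate: 1/36 + 1/8 + 1/24 = (2 + 9 + 3)/72 = 14/72 = 7/36 per day.
Time = 1 ÷ (7/36) = 36/7 days.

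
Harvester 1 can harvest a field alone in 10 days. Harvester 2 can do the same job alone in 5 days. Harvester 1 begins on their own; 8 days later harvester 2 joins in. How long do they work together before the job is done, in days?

2/3 days

In the first 8 days harvester 1 alone does 8/10 = 4/5 of the job, leaving 1/5.
Once everyone is working, combined rate: 1/10 + 1/5 = (1 + 2)/10 = 3/10 per day.
Remaining 1/5 at 3/10 per day takes 2/3 days.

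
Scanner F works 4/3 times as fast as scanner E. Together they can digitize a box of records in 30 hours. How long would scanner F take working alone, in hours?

Let scanner E's rate be r; then scanner F's rate is (4/3)r, so together (4/3 + 1)r = (7/3)r = 1/30.
Thus r = 1/70 per hour.
Scanner E alone: 70 hours; scanner F alone: 105/2 hours.

105/2 hours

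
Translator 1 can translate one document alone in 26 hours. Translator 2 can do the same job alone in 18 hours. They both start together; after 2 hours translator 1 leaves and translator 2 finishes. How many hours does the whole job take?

216/13 hours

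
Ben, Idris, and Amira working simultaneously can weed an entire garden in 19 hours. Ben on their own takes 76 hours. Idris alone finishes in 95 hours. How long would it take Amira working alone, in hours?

380/11 hours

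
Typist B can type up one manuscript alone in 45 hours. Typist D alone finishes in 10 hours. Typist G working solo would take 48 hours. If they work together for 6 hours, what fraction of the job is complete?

Combined rate: 1/45 + 1/10 + 1/48 = (16 + 72 + 15)/720 = 103/720 per hour.
In 6 hours they complete 6·103/720 = 103/120 of the job.

103/120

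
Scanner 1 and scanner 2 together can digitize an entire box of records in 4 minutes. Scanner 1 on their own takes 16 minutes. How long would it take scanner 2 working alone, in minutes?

Combined rate is 1/4 per minute.
Known contribution: 1/16 per minute.
So scanner 2's rate is 1/4 − 1/16 = 3/16, meaning 16/3 minutes alone.

16/3 minutes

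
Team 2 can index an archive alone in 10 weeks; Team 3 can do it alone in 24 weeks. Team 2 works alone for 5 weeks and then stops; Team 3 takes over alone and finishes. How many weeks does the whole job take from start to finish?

17 weeks

In 5 weeks Team 2 does 5/10 = 1/2 of the job, leaving 1/2.
Team 3 works at 1/24 per week, so finishing takes 1/2 ÷ 1/24 = 12 weeks.
Total time = 5 + 12 = 17 weeks.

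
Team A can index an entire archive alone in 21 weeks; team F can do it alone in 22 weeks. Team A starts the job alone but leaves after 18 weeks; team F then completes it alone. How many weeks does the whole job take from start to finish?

148/7 weeks

In 18 weeks team A does 18/21 = 6/7 of the job, leaving 1/7.
Team F works at 1/22 per week, so finishing takes 1/7 ÷ 1/22 = 22/7 weeks.
Total time = 18 + 22/7 = 148/7 weeks.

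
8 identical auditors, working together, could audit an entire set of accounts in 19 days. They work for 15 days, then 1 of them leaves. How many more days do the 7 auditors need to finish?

One auditor does 1/152 of the job per day.
After 15 days with 8 auditors, 15/19 is done (4/19 left).
With 7 auditors the rate is 7/152, so the rest takes 4/19 ÷ 7/152 = 32/7 days.

32/7 days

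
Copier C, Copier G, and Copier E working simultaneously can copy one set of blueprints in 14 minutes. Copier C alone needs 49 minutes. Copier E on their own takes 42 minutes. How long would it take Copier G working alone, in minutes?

147/4 minutes

Combined rate is 1/14 per minute.
Known contribution: 1/49 + 1/42 = (6 + 7)/294 = 13/294 per minute.
So Copier G's rate is 1/14 − 13/294 = 4/147, meaning 147/4 minutes alone.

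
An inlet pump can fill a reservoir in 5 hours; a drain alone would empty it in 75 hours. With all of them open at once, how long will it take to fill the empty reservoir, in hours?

Net rate = 1/5 − 1/75 = (15 − 1)/75 = 14/75 per hour.
Filling time = 1 ÷ (14/75) = 75/14 hours.

75/14 hours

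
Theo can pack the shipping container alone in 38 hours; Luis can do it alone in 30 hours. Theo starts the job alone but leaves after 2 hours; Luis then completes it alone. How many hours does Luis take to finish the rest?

540/19 hours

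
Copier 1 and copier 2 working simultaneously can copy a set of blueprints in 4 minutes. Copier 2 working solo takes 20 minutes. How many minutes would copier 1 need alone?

5 minutes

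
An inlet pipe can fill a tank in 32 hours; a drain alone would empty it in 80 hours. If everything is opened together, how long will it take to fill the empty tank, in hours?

160/3 hours

Net rate = 1/32 − 1/80 = (5 − 2)/160 = 3/160 per hour.
Filling time = 1 ÷ (3/160) = 160/3 hours.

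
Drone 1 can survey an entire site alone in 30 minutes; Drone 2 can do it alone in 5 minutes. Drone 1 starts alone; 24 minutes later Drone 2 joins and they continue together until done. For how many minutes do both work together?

In 24 minutes Drone 1 does 24/30 = 4/5 of the job, leaving 1/5.
Drone 1 and Drone 2 together work at 7/30 per minute, so finishing takes 1/5 ÷ 7/30 = 6/7 minutes.

6/7 minutes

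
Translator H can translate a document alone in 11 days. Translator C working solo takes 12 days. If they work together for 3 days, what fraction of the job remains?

21/44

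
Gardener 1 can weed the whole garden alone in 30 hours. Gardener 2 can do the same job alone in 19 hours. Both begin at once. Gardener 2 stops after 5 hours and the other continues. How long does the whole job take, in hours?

420/19 hours

In the first 5 hours the combined rate is 49/570, so 49/114 of the job is done, leaving 65/114.
After gardener 2 leaves the rate is 1/30 per hour; the remaining 65/114 takes 325/19 hours.
Total = 5 + 325/19 = 420/19 hours.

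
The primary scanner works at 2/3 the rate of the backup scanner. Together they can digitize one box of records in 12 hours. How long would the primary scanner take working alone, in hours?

30 hours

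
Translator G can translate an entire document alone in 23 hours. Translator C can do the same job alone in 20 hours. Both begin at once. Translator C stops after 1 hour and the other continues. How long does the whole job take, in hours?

437/20 hours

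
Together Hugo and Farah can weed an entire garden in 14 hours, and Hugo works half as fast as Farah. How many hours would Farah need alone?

21 hours

Let Farah's rate be r; then Hugo's rate is (1/2)r, so together (1/2 + 1)r = (3/2)r = 1/14.
Thus r = 1/21 per hour.
Farah alone: 21 hours; Hugo alone: 42 hours.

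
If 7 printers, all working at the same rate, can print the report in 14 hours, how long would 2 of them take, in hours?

49 hours

Total work is 7·14 = 98 printer-hours.
With 2 printers: 98/2 = 49 hours.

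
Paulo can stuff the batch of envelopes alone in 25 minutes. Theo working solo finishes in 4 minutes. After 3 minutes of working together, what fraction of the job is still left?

13/100

Combined rate: 1/25 + 1/4 = (4 + 25)/100 = 29/100 per minute.
In 3 minutes they complete 3·29/100 = 87/100 of the job.
So 13/100 remains.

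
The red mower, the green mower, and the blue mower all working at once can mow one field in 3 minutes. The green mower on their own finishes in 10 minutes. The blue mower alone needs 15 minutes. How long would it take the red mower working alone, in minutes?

Combined rate is 1/3 per minute.
Known contribution: 1/10 + 1/15 = (3 + 2)/30 = 5/30 = 1/6 per minute.
So the red mower's rate is 1/3 − 1/6 = 1/6, meaning 6 minutes alone.

6 minutes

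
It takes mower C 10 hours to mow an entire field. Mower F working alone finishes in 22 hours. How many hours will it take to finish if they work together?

Combined rate: 1/10 + 1/22 = (11 + 5)/110 = 16/110 = 8/55 per hour.
Time = 1 ÷ (8/55) = 55/8 hours.

55/8 hours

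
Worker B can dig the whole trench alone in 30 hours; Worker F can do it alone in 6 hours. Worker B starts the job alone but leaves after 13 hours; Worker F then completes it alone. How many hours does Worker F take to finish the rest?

In 13 hours Worker B does 13/30 of the job, leaving 17/30.
Worker F works at 1/6 per hour, so finishing takes 17/30 ÷ 1/6 = 17/5 hours.

17/5 hours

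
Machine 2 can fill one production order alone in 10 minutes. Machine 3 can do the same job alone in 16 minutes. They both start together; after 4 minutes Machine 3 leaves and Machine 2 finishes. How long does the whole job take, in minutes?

In the first 4 minutes the combined rate is 13/80, so 13/20 of the job is done, leaving 7/20.
After Machine 3 leaves the rate is 1/10 per minute; the remaining 7/20 takes 7/2 minutes.
Total = 4 + 7/2 = 15/2 minutes.

15/2 minutes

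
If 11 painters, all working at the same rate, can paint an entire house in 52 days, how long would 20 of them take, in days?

143/5 days

Total work is 11·52 = 572 painter-days.
With 20 painters: 572/20 = 143/5 days.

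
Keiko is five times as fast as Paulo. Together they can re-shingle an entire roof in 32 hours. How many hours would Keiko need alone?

192/5 hours

Let Paulo's rate be r; then Keiko's rate is 5r, so together (5 + 1)r = 6r = 1/32.
Thus r = 1/192 per hour.
Paulo alone: 192 hours; Keiko alone: 192/5 hours.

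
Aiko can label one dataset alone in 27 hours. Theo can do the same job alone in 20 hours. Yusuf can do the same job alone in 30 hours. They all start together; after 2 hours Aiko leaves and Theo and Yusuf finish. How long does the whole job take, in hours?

In the first 2 hours the combined rate is 13/108, so 13/54 of the job is done, leaving 41/54.
After Aiko leaves the rate is 1/12 per hour; the remaining 41/54 takes 82/9 hours.
Total = 2 + 82/9 = 100/9 hours.

100/9 hours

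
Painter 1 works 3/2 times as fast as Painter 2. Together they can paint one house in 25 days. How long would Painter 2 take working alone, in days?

Let Painter 2's rate be r; then Painter 1's rate is (3/2)r, so together (3/2 + 1)r = (5/2)r = 1/25.
Thus r = 2/125 per day.
Painter 2 alone: 125/2 days; Painter 1 alone: 125/3 days.

125/2 days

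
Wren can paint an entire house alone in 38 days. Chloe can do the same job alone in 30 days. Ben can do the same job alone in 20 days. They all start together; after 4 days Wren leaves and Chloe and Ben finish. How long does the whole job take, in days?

204/19 days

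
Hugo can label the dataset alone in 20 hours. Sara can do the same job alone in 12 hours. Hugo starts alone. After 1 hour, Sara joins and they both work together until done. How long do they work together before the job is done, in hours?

57/8 hours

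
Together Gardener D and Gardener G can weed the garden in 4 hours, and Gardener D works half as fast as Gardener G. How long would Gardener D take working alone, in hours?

12 hours

Let Gardener G's rate be r; then Gardener D's rate is (1/2)r, so together (1/2 + 1)r = (3/2)r = 1/4.
Thus r = 1/6 per hour.
Gardener G alone: 6 hours; Gardener D alone: 12 hours.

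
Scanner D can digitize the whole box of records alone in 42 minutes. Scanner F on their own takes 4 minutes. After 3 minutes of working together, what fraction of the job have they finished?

Combined rate: 1/42 + 1/4 = (2 + 21)/84 = 23/84 per minute.
In 3 minutes they complete 3·23/84 = 23/28 of the job.

23/28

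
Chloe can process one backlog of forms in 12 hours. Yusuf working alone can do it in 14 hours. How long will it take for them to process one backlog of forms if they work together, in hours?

84/13 hours

With two workers the combined time is the product over the sum: 12·14/(12+14) = 168/26 = 84/13 hours.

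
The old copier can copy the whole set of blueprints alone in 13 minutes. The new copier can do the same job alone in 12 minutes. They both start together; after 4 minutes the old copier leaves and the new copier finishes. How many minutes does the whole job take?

108/13 minutes

In the first 4 minutes the combined rate is 25/156, so 25/39 of the job is done, leaving 14/39.
After the old copier leaves the rate is 1/12 per minute; the remaining 14/39 takes 56/13 minutes.
Total = 4 + 56/13 = 108/13 minutes.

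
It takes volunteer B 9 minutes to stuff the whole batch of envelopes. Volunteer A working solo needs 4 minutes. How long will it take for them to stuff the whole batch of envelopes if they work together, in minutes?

Combined rate: 1/9 + 1/4 = (4 + 9)/36 = 13/36 per minute.
Time = 1 ÷ (13/36) = 36/13 minutes.

36/13 minutes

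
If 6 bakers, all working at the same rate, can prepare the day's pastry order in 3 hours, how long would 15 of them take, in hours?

6/5 hours

Total work is 6·3 = 18 baker-hours.
With 15 bakers: 18/15 = 6/5 hours.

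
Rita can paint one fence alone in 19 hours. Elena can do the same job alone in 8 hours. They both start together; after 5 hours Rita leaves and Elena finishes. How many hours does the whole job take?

112/19 hours

In the first 5 hours the combined rate is 27/152, so 135/152 of the job is done, leaving 17/152.
After Rita leaves the rate is 1/8 per hour; the remaining 17/152 takes 17/19 hours.
Total = 5 + 17/19 = 112/19 hours.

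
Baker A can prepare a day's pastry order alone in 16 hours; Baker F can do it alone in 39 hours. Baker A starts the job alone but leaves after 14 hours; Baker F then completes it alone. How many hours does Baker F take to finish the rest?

39/8 hours

In 14 hours Baker A does 14/16 = 7/8 of the job, leaving 1/8.
Baker F works at 1/39 per hour, so finishing takes 1/8 ÷ 1/39 = 39/8 hours.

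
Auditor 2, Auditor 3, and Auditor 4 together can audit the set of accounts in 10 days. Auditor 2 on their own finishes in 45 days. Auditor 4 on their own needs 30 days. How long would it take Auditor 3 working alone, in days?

Combined rate is 1/10 per day.
Known contribution: 1/45 + 1/30 = (2 + 3)/90 = 5/90 = 1/18 per day.
So Auditor 3's rate is 1/10 − 1/18 = 2/45, meaning 45/2 days alone.

45/2 days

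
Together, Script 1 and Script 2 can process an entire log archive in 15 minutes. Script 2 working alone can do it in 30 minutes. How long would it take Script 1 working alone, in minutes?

30 minutes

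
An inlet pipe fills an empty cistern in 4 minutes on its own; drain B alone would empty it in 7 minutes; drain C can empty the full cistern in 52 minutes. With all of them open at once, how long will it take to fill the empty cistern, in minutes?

Net rate = 1/4 − 1/7 − 1/52 = (91 − 52 − 7)/364 = 32/364 = 8/91 per minute.
Filling time = 1 ÷ (8/91) = 91/8 minutes.

91/8 minutes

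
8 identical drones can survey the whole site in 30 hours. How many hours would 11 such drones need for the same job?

Total work is 8·30 = 240 drone-hours.
With 11 drones: 240/11 hours.

240/11 hours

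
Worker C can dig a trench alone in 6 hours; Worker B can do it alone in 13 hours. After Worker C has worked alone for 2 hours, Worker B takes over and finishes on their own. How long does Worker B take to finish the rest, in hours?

In 2 hours Worker C does 2/6 = 1/3 of the job, leaving 2/3.
Worker B works at 1/13 per hour, so finishing takes 2/3 ÷ 1/13 = 26/3 hours.

26/3 hours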